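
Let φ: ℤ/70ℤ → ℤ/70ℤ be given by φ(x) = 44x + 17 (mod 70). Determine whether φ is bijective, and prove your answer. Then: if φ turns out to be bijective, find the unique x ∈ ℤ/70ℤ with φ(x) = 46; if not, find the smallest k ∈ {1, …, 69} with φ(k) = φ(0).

35

Recall: φ is injective if φ(a) = φ(b) implies a = b.
We have gcd(44, 70) = 2 > 1. Taking a = 0 and b = 35: φ(0) = 17 and φ(35) = 44·35 + 17 = 1557 ≡ 17 (mod 70).
So φ(0) = φ(35) while 0 ≠ 35, so φ is not injective, hence not bijective.
Since φ is not bijective, we find the least positive k with φ(k) = φ(0): this means 44k ≡ 0 (mod 70), i.e. 70 ∣ 44k. Since gcd(44, 70) = 2, dividing through by 2 this holds exactly when 35 ∣ 22k, and as gcd(22, 35) = 1, exactly when 35 ∣ k.
The smallest positive such k is 35.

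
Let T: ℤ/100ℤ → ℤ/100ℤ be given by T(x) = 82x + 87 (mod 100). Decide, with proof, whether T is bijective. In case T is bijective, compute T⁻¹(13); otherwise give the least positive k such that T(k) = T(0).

50

Recall: T is injective if T(a) = T(b) implies a = b.
We have gcd(82, 100) = 2 > 1. Taking a = 0 and b = 50: T(0) = 87 and T(50) = 82·50 + 87 = 4187 ≡ 87 (mod 100).
So T(0) = T(50) while 0 ≠ 50, thus T is not injective, hence not bijective.
Since T is not bijective, we find the least positive k with T(k) = T(0): this means 82k ≡ 0 (mod 100), i.e. 100 ∣ 82k. Since gcd(82, 100) = 2, dividing through by 2 this holds exactly when 50 ∣ 41k, and as gcd(41, 50) = 1, exactly when 50 ∣ k.
The smallest positive such k is 50.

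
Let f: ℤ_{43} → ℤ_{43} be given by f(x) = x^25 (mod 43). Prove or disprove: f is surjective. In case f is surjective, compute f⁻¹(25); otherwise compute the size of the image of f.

Since 43 is prime, the nonzero elements of ℤ_{43} form a cyclic group of order 42.
As gcd(25, 42) = 1, raising to the 25th power is a bijection on this group: if a^25 ≡ b^25 then (ab^{−1})^25 = 1, and the only element of order dividing gcd(25, 42) = 1 is 1, so a = b.
With f(0) = 0 this makes f injective on all of ℤ_{43}, hence bijective (finite equal-size domain and codomain). In particular f is surjective.
Since f is surjective, we find the preimage of 25. The inverse of x ↦ x^25 on (ℤ_{43})^× is x ↦ x^37, because 25·37 = 925 = 22·42 + 1 ≡ 1 (mod 42) and x^{42} = 1 for x ≠ 0 (Fermat). So f⁻¹(25) = 25^37 mod 43.
Repeated squaring mod 43: 25^1 ≡ 25, 25^2 ≡ 25² = 625 ≡ 23, 25^4 ≡ 23² = 529 ≡ 13, 25^8 ≡ 13² = 169 ≡ 40, 25^16 ≡ 40² = 1600 ≡ 9, 25^32 ≡ 9² = 81 ≡ 38. Since 37 = 32 + 4 + 1, 25^37 ≡ 38·13·25: 38·13 = 494 ≡ 21, then 21·25 = 525 ≡ 9. So 25^37 ≡ 9 (mod 43).
Hence f⁻¹(25) = 9.

9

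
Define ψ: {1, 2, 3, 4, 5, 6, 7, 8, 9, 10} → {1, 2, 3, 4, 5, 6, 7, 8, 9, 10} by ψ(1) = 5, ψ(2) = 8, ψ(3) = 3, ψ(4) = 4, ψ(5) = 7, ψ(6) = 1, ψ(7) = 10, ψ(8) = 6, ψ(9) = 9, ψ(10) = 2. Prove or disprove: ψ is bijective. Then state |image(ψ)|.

10

The values 5, 8, 3, 4, 7, 1, 10, 6, 9, 2 are a permutation of {1, 2, 3, 4, 5, 6, 7, 8, 9, 10}: each element appears exactly once.
So ψ is injective and surjective, hence bijective.
The image of ψ is {1, 2, 3, 4, 5, 6, 7, 8, 9, 10}, which has 10 elements.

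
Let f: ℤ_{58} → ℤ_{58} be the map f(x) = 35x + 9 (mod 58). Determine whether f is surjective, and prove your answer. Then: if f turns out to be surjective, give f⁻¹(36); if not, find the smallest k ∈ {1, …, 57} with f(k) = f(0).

19

Recall that f is surjective if every y in the codomain equals f(x) for some x in the domain.
Since gcd(35, 58) = 1, 35 is invertible modulo 58. Euclid's algorithm: 58 = 1·35 + 23, 35 = 1·23 + 12, 23 = 1·12 + 11, 12 = 1·11 + 1; back-substituting gives 1 = 5·35 − 3·58, so 35⁻¹ ≡ 5 (mod 58).
Then y ↦ 5(y − 9) is a two-sided inverse to f, so every y ∈ ℤ_{58} has a preimage.
Thus f is surjective.
Since f is surjective, we find f⁻¹(36): we need 35x ≡ 36 − 9 ≡ 27 (mod 58). Using 35⁻¹ = 5: x ≡ 5·27 = 135 = 2·58 + 19, so x = 19.
Check: f(19) = 35·19 + 9 = 674 = 11·58 + 36 ≡ 36 (mod 58).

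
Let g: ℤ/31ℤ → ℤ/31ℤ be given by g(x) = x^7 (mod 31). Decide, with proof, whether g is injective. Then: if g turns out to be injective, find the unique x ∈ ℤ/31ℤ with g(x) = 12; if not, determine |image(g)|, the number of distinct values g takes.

Since 31 is prime, the nonzero elements of ℤ/31ℤ form a cyclic group of order 30.
As gcd(7, 30) = 1, raising to the 7th power is a bijection on this group: if s^7 ≡ t^7 then (st^{−1})^7 = 1, and the only element of order dividing gcd(7, 30) = 1 is 1, so s = t.
With g(0) = 0 this makes g injective on all of ℤ/31ℤ, hence bijective (finite equal-size domain and codomain). In particular g is injective.
Since g is injective, we find the preimage of 12. The inverse of x ↦ x^7 on (ℤ/31ℤ)^× is x ↦ x^13, because 7·13 = 91 = 3·30 + 1 ≡ 1 (mod 30) and x^{30} = 1 for x ≠ 0 (Fermat). So g⁻¹(12) = 12^13 mod 31.
Repeated squaring mod 31: 12^1 ≡ 12, 12^2 ≡ 12² = 144 ≡ 20, 12^4 ≡ 20² = 400 ≡ 28, 12^8 ≡ 28² = 784 ≡ 9. Since 13 = 8 + 4 + 1, 12^13 ≡ 9·28·12: 9·28 = 252 ≡ 4, then 4·12 = 48 ≡ 17. So 12^13 ≡ 17 (mod 31).
Hence g⁻¹(12) = 17.

17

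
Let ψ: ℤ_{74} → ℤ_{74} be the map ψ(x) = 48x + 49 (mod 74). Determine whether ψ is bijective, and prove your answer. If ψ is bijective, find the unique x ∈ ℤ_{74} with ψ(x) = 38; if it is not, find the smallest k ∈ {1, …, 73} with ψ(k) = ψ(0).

37

Recall: ψ is injective when ψ(x_1) = ψ(x_2) forces x_1 = x_2.
We have gcd(48, 74) = 2 > 1. Taking x_1 = 0 and x_2 = 37: ψ(0) = 49 and ψ(37) = 48·37 + 49 = 1825 ≡ 49 (mod 74).
So ψ(0) = ψ(37) while 0 ≠ 37, thus ψ is not injective, hence not bijective.
Since ψ is not bijective, we find the least positive k with ψ(k) = ψ(0): this means 48k ≡ 0 (mod 74), i.e. 74 ∣ 48k. Since gcd(48, 74) = 2, dividing through by 2 this holds exactly when 37 ∣ 24k, and as gcd(24, 37) = 1, exactly when 37 ∣ k.
The smallest positive such k is 37.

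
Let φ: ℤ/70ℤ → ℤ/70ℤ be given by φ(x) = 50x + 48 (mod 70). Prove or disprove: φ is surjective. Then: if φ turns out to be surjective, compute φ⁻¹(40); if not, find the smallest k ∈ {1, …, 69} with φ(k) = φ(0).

7

By definition, surjectivity means every element of the codomain has a preimage under φ.
Since gcd(50, 70) = 10, we have 50x ≡ 0 (mod 10) for all x, so φ(x) ≡ 8 (mod 10).
But 0 ≢ 8 (mod 10), so 0 ∈ ℤ/70ℤ has no preimage. Hence φ is not surjective.
Since φ is not surjective, we find the least positive k with φ(k) = φ(0): this means 50k ≡ 0 (mod 70), i.e. 70 ∣ 50k. Since gcd(50, 70) = 10, dividing through by 10 this holds exactly when 7 ∣ 5k, and as gcd(5, 7) = 1, exactly when 7 ∣ k.
The smallest positive such k is 7.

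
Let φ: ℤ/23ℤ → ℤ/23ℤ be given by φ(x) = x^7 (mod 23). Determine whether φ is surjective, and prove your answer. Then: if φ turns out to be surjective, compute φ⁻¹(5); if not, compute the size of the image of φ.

Since 23 is prime, the nonzero elements of ℤ/23ℤ form a cyclic group of order 22.
As gcd(7, 22) = 1, raising to the 7th power is a bijection on this group: if x_1^7 ≡ x_2^7 then (x_1x_2^{−1})^7 = 1, and the only element of order dividing gcd(7, 22) = 1 is 1, so x_1 = x_2.
With φ(0) = 0 this makes φ injective on all of ℤ/23ℤ, hence bijective (finite equal-size domain and codomain). In particular φ is surjective.
Since φ is surjective, we find the preimage of 5. The inverse of x ↦ x^7 on (ℤ/23ℤ)^× is x ↦ x^19, because 7·19 = 133 = 6·22 + 1 ≡ 1 (mod 22) and x^{22} = 1 for x ≠ 0 (Fermat). So φ⁻¹(5) = 5^19 mod 23.
Repeated squaring mod 23: 5^1 ≡ 5, 5^2 ≡ 5² = 25 ≡ 2, 5^4 ≡ 2² = 4, 5^8 ≡ 4² = 16, 5^16 ≡ 16² = 256 ≡ 3. Since 19 = 16 + 2 + 1, 5^19 ≡ 3·2·5: 3·2 = 6, then 6·5 = 30 ≡ 7. So 5^19 ≡ 7 (mod 23).
Hence φ⁻¹(5) = 7.

7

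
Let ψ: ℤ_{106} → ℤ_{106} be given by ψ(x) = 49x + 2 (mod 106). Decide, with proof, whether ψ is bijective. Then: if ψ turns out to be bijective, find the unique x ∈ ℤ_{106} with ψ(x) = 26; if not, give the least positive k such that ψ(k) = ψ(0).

100

If ψ(x_1) = ψ(x_2), then 49x_1 ≡ 49x_2 (mod 106). Because gcd(49, 106) = 1, we may cancel 49 to get x_1 ≡ x_2 (mod 106).
We now compute 49⁻¹ mod 106 explicitly. Euclid's algorithm: 106 = 2·49 + 8, 49 = 6·8 + 1; back-substituting gives 1 = 13·49 − 6·106, so 49⁻¹ ≡ 13 (mod 106).
For any y ∈ ℤ_{106}, x = 13(y − 2) mod 106 satisfies ψ(x) = 49·13(y − 2) + 2 ≡ y (since 49·13 ≡ 1 mod 106). So every y has a preimage.
Hence ψ is bijective.
Since ψ is bijective, we compute ψ⁻¹(26): solve 49x + 2 ≡ 26 (mod 106), i.e. 49x ≡ 24 (mod 106).
Multiplying by 49⁻¹ = 13 gives x ≡ 13·24 = 312 = 2·106 + 100 ≡ 100 (mod 106).
Check: ψ(100) = 49·100 + 2 = 4902 = 46·106 + 26 ≡ 26 (mod 106).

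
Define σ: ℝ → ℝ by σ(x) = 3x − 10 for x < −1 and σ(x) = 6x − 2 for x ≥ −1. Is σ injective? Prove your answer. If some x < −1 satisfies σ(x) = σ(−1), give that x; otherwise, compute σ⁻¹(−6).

-2/3

Both pieces are strictly increasing (slopes 3 and 6), so each is injective on its own interval.
The left piece maps (−∞, −1) onto (−∞, −13); the right piece maps [−1, ∞) onto [−8, ∞).
These images are disjoint, so no value is attained by both pieces. Hence σ is injective.
Because the two images are disjoint, no x < −1 has σ(x) = σ(−1), so we compute σ⁻¹(−6): −6 lies in [−8, ∞), so solve 6x − 2 = −6: x = (−6 + 2)/6 = −2/3.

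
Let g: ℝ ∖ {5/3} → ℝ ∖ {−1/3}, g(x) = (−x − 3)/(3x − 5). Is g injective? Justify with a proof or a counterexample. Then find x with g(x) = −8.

43/23

Suppose g(s) = g(t). Cross-multiplying: (−s − 3)(3t − 5) = (−t − 3)(3s − 5).
Expanding both sides and cancelling the symmetric terms leaves 14·(s − t) = 0. Since 14 ≠ 0, s = t. So g is injective.
Solving g(x) = −8: cross-multiplying gives −x − 3 = −8(3x − 5), which rearranges to 23x = 43, so x = 43/23.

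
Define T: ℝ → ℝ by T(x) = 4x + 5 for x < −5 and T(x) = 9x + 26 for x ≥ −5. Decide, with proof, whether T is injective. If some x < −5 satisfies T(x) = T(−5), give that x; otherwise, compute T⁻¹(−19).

-6

Both pieces are strictly increasing (slopes 4 and 9), so each is injective on its own interval.
The left piece maps (−∞, −5) onto (−∞, −15); the right piece maps [−5, ∞) onto [−19, ∞).
These images overlap. In particular T(−5) = −19 (right piece), and solving 4x + 5 = −19 on the left piece gives x = −6 < −5.
So T(−6) = T(−5) with −6 ≠ −5, and T is not injective. This x = −6 is the requested value below −5.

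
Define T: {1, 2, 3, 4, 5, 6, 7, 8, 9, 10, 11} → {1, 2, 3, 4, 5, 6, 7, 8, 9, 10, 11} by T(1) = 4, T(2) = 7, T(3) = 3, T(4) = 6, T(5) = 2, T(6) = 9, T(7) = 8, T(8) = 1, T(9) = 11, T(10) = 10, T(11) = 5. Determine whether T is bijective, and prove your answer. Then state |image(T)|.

11

The values 4, 7, 3, 6, 2, 9, 8, 1, 11, 10, 5 are a permutation of {1, 2, 3, 4, 5, 6, 7, 8, 9, 10, 11}: each element appears exactly once.
So T is injective and surjective, hence bijective.
The image of T is {1, 2, 3, 4, 5, 6, 7, 8, 9, 10, 11}, which has 11 elements.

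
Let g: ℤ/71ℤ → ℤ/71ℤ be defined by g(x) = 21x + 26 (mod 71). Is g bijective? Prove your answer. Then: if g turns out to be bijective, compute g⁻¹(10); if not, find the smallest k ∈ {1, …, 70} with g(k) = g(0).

6

If g(x_1) = g(x_2), then 21x_1 ≡ 21x_2 (mod 71). Because gcd(21, 71) = 1, we may cancel 21 to get x_1 ≡ x_2 (mod 71).
We now compute 21⁻¹ mod 71 explicitly. Euclid's algorithm: 71 = 3·21 + 8, 21 = 2·8 + 5, 8 = 1·5 + 3, 5 = 1·3 + 2, 3 = 1·2 + 1; back-substituting gives 1 = 44·21 − 13·71, so 21⁻¹ ≡ 44 (mod 71).
Then y ↦ 44(y − 26) is a two-sided inverse to g, so every y ∈ ℤ/71ℤ has a preimage.
So g is bijective.
Since g is bijective, we find g⁻¹(10): we need 21x ≡ 10 − 26 ≡ 55 (mod 71). Using 21⁻¹ = 44: x ≡ 44·55 = 2420 = 34·71 + 6, so x = 6.
Check: g(6) = 21·6 + 26 = 152 = 2·71 + 10 ≡ 10 (mod 71).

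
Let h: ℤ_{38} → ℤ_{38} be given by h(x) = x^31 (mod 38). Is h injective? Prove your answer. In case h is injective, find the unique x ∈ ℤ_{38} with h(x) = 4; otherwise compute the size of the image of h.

Computing x^31 mod 38 for each x (by repeated squaring, reducing mod 38 at every step), the values h(0), h(1), …, h(37) are: 0, 1, 22, 33, 28, 17, 4, 7, 8, 25, 32, 11, 12, 15, 2, 29, 24, 35, 18, 19, 20, 3, 14, 9, 36, 23, 26, 27, 6, 13, 30, 31, 34, 21, 10, 5, 16, 37.
Every element of ℤ_{38} appears exactly once in this list, so h is a bijection, and in particular injective.
Since h is injective, we read off the preimage of 4 from the same table: h(6) = 4, so h⁻¹(4) = 6.

6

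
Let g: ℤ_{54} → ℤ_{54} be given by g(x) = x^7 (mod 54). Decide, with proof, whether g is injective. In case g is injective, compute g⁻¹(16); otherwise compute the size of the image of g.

38

g(0) = 0^7 = 0.
g(6): Repeated squaring mod 54: 6^1 ≡ 6, 6^2 ≡ 6² = 36, 6^4 ≡ 36² = 1296 ≡ 0. Since 7 = 4 + 2 + 1, 6^7 ≡ 0·36·6: 0·36 = 0, then 0·6 = 0. So 6^7 ≡ 0 (mod 54).
So g(0) = g(6) = 0 while 0 ≠ 6, thus g is not injective.
Since g is not injective, we determine |image(g)|. Computing x^7 mod 54 for each x (by repeated squaring, reducing mod 54 at every step), the values g(0), g(1), …, g(53) are: 0, 1, 20, 27, 22, 41, 0, 43, 8, 27, 10, 29, 0, 31, 50, 27, 52, 17, 0, 19, 38, 27, 40, 5, 0, 7, 26, 27, 28, 47, 0, 49, 14, 27, 16, 35, 0, 37, 2, 27, 4, 23, 0, 25, 44, 27, 46, 11, 0, 13, 32, 27, 34, 53.
The distinct values are {0, 1, 2, 4, 5, 7, 8, 10, 11, 13, 14, 16, 17, 19, 20, 22, 23, 25, 26, 27, 28, 29, 31, 32, 34, 35, 37, 38, 40, 41, 43, 44, 46, 47, 49, 50, 52, 53}; there are 38 of them.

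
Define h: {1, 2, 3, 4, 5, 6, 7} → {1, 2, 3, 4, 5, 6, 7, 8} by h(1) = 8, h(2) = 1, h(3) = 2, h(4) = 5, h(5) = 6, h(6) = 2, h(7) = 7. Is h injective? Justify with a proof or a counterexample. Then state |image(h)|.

h(3) = 2 = h(6) with 3 ≠ 6, so h is not injective.
The image of h is {1, 2, 5, 6, 7, 8}, which has 6 elements.

6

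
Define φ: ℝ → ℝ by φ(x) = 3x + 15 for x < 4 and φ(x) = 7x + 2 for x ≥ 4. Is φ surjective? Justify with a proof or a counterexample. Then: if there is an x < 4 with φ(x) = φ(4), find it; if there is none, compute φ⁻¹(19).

Both pieces are strictly increasing (slopes 3 and 7), so each is injective on its own interval.
The left piece maps (−∞, 4) onto (−∞, 27); the right piece maps [4, ∞) onto [30, ∞).
The union (−∞, 27) ∪ [30, ∞) omits the interval between 27 and 30; in particular 27 has no preimage. So φ is not surjective.
Because the two images are disjoint, no x < 4 has φ(x) = φ(4), so we compute φ⁻¹(19): 19 lies in (−∞, 27), so solve 3x + 15 = 19: x = (19 − 15)/3 = 4/3.

4/3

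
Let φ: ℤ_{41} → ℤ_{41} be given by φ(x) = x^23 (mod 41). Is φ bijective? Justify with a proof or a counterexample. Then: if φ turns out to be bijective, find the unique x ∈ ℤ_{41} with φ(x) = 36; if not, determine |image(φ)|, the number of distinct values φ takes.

21

Since 41 is prime, the nonzero elements of ℤ_{41} form a cyclic group of order 40.
As gcd(23, 40) = 1, raising to the 23rd power is a bijection on this group: if u^23 ≡ v^23 then (uv^{−1})^23 = 1, and the only element of order dividing gcd(23, 40) = 1 is 1, so u = v.
With φ(0) = 0 this makes φ injective on all of ℤ_{41}, hence bijective (finite equal-size domain and codomain). In particular φ is bijective.
Since φ is bijective, we find the preimage of 36. The inverse of x ↦ x^23 on (ℤ_{41})^× is x ↦ x^7, because 23·7 = 161 = 4·40 + 1 ≡ 1 (mod 40) and x^{40} = 1 for x ≠ 0 (Fermat). So φ⁻¹(36) = 36^7 mod 41.
Repeated squaring mod 41: 36^1 ≡ 36, 36^2 ≡ 36² = 1296 ≡ 25, 36^4 ≡ 25² = 625 ≡ 10. Since 7 = 4 + 2 + 1, 36^7 ≡ 10·25·36: 10·25 = 250 ≡ 4, then 4·36 = 144 ≡ 21. So 36^7 ≡ 21 (mod 41).
Hence φ⁻¹(36) = 21.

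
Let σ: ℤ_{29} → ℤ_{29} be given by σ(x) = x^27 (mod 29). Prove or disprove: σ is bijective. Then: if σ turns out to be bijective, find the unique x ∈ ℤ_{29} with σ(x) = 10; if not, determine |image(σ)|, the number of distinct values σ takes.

3

Since 29 is prime, the nonzero elements of ℤ_{29} form a cyclic group of order 28.
As gcd(27, 28) = 1, raising to the 27th power is a bijection on this group: if x_1^27 ≡ x_2^27 then (x_1x_2^{−1})^27 = 1, and the only element of order dividing gcd(27, 28) = 1 is 1, so x_1 = x_2.
With σ(0) = 0 this makes σ injective on all of ℤ_{29}, hence bijective (finite equal-size domain and codomain). In particular σ is bijective.
Since σ is bijective, we find the preimage of 10. The inverse of x ↦ x^27 on (ℤ_{29})^× is x ↦ x^27, because 27·27 = 729 = 26·28 + 1 ≡ 1 (mod 28) and x^{28} = 1 for x ≠ 0 (Fermat). So σ⁻¹(10) = 10^27 mod 29.
Repeated squaring mod 29: 10^1 ≡ 10, 10^2 ≡ 10² = 100 ≡ 13, 10^4 ≡ 13² = 169 ≡ 24, 10^8 ≡ 24² = 576 ≡ 25, 10^16 ≡ 25² = 625 ≡ 16. Since 27 = 16 + 8 + 2 + 1, 10^27 ≡ 16·25·13·10: 16·25 = 400 ≡ 23, then 23·13 = 299 ≡ 9, then 9·10 = 90 ≡ 3. So 10^27 ≡ 3 (mod 29).
Hence σ⁻¹(10) = 3.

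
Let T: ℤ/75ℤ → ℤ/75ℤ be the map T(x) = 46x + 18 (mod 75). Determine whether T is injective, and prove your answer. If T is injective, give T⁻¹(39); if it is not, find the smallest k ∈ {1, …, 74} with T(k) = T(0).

51

Recall: injectivity means: for all a, b in the domain, T(a) = T(b) implies a = b.
If T(a) = T(b), then 46a ≡ 46b (mod 75). Because gcd(46, 75) = 1, we may cancel 46 to get a ≡ b (mod 75).
So T is injective.
We now compute 46⁻¹ mod 75 explicitly. Euclid's algorithm: 75 = 1·46 + 29, 46 = 1·29 + 17, 29 = 1·17 + 12, 17 = 1·12 + 5, 12 = 2·5 + 2, 5 = 2·2 + 1; back-substituting gives 1 = 31·46 − 19·75, so 46⁻¹ ≡ 31 (mod 75).
Since T is injective, we compute T⁻¹(39): solve 46x + 18 ≡ 39 (mod 75), i.e. 46x ≡ 21 (mod 75).
Multiplying by 46⁻¹ = 31 gives x ≡ 31·21 = 651 = 8·75 + 51 ≡ 51 (mod 75).
Check: T(51) = 46·51 + 18 = 2364 = 31·75 + 39 ≡ 39 (mod 75).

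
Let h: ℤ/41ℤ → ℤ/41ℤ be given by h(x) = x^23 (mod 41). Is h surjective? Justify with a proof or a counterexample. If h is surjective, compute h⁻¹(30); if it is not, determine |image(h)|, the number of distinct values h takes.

Since 41 is prime, the nonzero elements of ℤ/41ℤ form a cyclic group of order 40.
As gcd(23, 40) = 1, raising to the 23rd power is a bijection on this group: if x_1^23 ≡ x_2^23 then (x_1x_2^{−1})^23 = 1, and the only element of order dividing gcd(23, 40) = 1 is 1, so x_1 = x_2.
With h(0) = 0 this makes h injective on all of ℤ/41ℤ, hence bijective (finite equal-size domain and codomain). In particular h is surjective.
Since h is surjective, we find the preimage of 30. The inverse of x ↦ x^23 on (ℤ/41ℤ)^× is x ↦ x^7, because 23·7 = 161 = 4·40 + 1 ≡ 1 (mod 40) and x^{40} = 1 for x ≠ 0 (Fermat). So h⁻¹(30) = 30^7 mod 41.
Repeated squaring mod 41: 30^1 ≡ 30, 30^2 ≡ 30² = 900 ≡ 39, 30^4 ≡ 39² = 1521 ≡ 4. Since 7 = 4 + 2 + 1, 30^7 ≡ 4·39·30: 4·39 = 156 ≡ 33, then 33·30 = 990 ≡ 6. So 30^7 ≡ 6 (mod 41).
Hence h⁻¹(30) = 6.

6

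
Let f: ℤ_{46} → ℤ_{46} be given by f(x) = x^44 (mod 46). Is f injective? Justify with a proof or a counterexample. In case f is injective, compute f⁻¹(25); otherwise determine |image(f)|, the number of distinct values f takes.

f(1) = 1^44 = 1.
f(3): Repeated squaring mod 46: 3^1 ≡ 3, 3^2 ≡ 3² = 9, 3^4 ≡ 9² = 81 ≡ 35, 3^8 ≡ 35² = 1225 ≡ 29, 3^16 ≡ 29² = 841 ≡ 13, 3^32 ≡ 13² = 169 ≡ 31. Since 44 = 32 + 8 + 4, 3^44 ≡ 31·29·35: 31·29 = 899 ≡ 25, then 25·35 = 875 ≡ 1. So 3^44 ≡ 1 (mod 46).
So f(1) = f(3) = 1 while 1 ≠ 3, hence f is not injective.
Since f is not injective, we determine |image(f)|. Computing x^44 mod 46 for each x (by repeated squaring, reducing mod 46 at every step), the values f(0), f(1), …, f(45) are: 0, 1, 24, 1, 24, 1, 24, 1, 24, 1, 24, 1, 24, 1, 24, 1, 24, 1, 24, 1, 24, 1, 24, 23, 24, 1, 24, 1, 24, 1, 24, 1, 24, 1, 24, 1, 24, 1, 24, 1, 24, 1, 24, 1, 24, 1.
The distinct values are {0, 1, 23, 24}; there are 4 of them.

4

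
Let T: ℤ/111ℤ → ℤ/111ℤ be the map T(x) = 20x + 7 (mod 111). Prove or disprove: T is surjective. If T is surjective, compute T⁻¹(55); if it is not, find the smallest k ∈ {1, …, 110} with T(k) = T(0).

Since gcd(20, 111) = 1, 20 is invertible modulo 111. Euclid's algorithm: 111 = 5·20 + 11, 20 = 1·11 + 9, 11 = 1·9 + 2, 9 = 4·2 + 1; back-substituting gives 1 = 50·20 − 9·111, so 20⁻¹ ≡ 50 (mod 111).
For any y ∈ ℤ/111ℤ, x = 50(y − 7) mod 111 satisfies T(x) = 20·50(y − 7) + 7 ≡ y (since 20·50 ≡ 1 mod 111). So every y has a preimage.
Therefore T is surjective.
Since T is surjective, we compute T⁻¹(55): solve 20x + 7 ≡ 55 (mod 111), i.e. 20x ≡ 48 (mod 111).
Multiplying by 20⁻¹ = 50 gives x ≡ 50·48 = 2400 = 21·111 + 69 ≡ 69 (mod 111).
Check: T(69) = 20·69 + 7 = 1387 = 12·111 + 55 ≡ 55 (mod 111).

69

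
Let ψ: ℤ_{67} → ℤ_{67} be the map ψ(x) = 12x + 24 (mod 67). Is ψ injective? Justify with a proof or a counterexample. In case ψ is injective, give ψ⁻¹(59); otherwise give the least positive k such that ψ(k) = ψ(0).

Recall: injectivity means: for all x_1, x_2 in the domain, ψ(x_1) = ψ(x_2) implies x_1 = x_2.
If ψ(x_1) = ψ(x_2), then 12x_1 ≡ 12x_2 (mod 67). Because gcd(12, 67) = 1, we may cancel 12 to get x_1 ≡ x_2 (mod 67).
So ψ is injective.
We now compute 12⁻¹ mod 67 explicitly. Euclid's algorithm: 67 = 5·12 + 7, 12 = 1·7 + 5, 7 = 1·5 + 2, 5 = 2·2 + 1; back-substituting gives 1 = 28·12 − 5·67, so 12⁻¹ ≡ 28 (mod 67).
Since ψ is injective, we find ψ⁻¹(59): we need 12x ≡ 59 − 24 ≡ 35 (mod 67). Using 12⁻¹ = 28: x ≡ 28·35 = 980 = 14·67 + 42, so x = 42.
Check: ψ(42) = 12·42 + 24 = 528 = 7·67 + 59 ≡ 59 (mod 67).

42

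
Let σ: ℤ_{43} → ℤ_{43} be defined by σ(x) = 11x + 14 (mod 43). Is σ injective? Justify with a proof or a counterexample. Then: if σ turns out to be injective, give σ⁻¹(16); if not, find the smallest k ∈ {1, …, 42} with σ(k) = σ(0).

If σ(s) = σ(t), then 11s ≡ 11t (mod 43). Because gcd(11, 43) = 1, we may cancel 11 to get s ≡ t (mod 43).
Hence σ is injective.
We now compute 11⁻¹ mod 43 explicitly. Euclid's algorithm: 43 = 3·11 + 10, 11 = 1·10 + 1; back-substituting gives 1 = 4·11 − 1·43, so 11⁻¹ ≡ 4 (mod 43).
Since σ is injective, we find σ⁻¹(16): we need 11x ≡ 16 − 14 ≡ 2 (mod 43). Using 11⁻¹ = 4: x ≡ 4·2 = 8, so x = 8.
Check: σ(8) = 11·8 + 14 = 102 = 2·43 + 16 ≡ 16 (mod 43).

8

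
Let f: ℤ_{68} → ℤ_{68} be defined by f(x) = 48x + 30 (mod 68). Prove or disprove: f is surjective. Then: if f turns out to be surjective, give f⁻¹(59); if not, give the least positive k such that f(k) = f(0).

Recall: surjectivity means every element of the codomain has a preimage under f.
Since gcd(48, 68) = 4, we have 48x ≡ 0 (mod 4) for all x, so f(x) ≡ 2 (mod 4).
But 0 ≢ 2 (mod 4), so 0 ∈ ℤ_{68} has no preimage. So f is not surjective.
Since f is not surjective, we find the least positive k with f(k) = f(0): this means 48k ≡ 0 (mod 68), i.e. 68 ∣ 48k. Since gcd(48, 68) = 4, dividing through by 4 this holds exactly when 17 ∣ 12k, and as gcd(12, 17) = 1, exactly when 17 ∣ k.
The smallest positive such k is 17.

17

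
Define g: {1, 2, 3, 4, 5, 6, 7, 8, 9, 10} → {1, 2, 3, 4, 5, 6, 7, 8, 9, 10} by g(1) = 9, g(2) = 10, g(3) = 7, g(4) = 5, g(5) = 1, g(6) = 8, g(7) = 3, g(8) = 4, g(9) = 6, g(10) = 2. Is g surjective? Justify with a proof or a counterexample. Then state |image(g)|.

10

Every element of the codomain has a preimage: 1 = g(5), 2 = g(10), 3 = g(7), 4 = g(8), 5 = g(4), 6 = g(9), 7 = g(3), 8 = g(6), 9 = g(1), 10 = g(2).
Therefore g is surjective.
The image of g is {1, 2, 3, 4, 5, 6, 7, 8, 9, 10}, which has 10 elements.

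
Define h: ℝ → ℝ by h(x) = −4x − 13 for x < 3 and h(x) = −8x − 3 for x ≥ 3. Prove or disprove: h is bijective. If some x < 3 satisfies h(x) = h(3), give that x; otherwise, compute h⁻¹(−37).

17/4

Both pieces are strictly decreasing (slopes −4 and −8), so each is injective on its own interval.
The left piece maps (−∞, 3) onto (−25, ∞); the right piece maps [3, ∞) onto (−∞, −27].
The images leave a gap (−25 has no preimage), so h is not surjective, hence not bijective.
Because the two images are disjoint, no x < 3 has h(x) = h(3), so we compute h⁻¹(−37): −37 lies in (−∞, −27], so solve −8x − 3 = −37: x = (−37 + 3)/(−8) = 17/4.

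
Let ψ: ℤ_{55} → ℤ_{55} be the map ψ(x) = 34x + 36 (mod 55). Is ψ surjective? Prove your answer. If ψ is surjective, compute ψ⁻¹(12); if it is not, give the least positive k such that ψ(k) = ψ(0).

9

By definition, ψ is surjective if every y in the codomain equals ψ(x) for some x in the domain.
Since gcd(34, 55) = 1, 34 is invertible modulo 55. Euclid's algorithm: 55 = 1·34 + 21, 34 = 1·21 + 13, 21 = 1·13 + 8, 13 = 1·8 + 5, 8 = 1·5 + 3, 5 = 1·3 + 2, 3 = 1·2 + 1; back-substituting gives 1 = 34·34 − 21·55, so 34⁻¹ ≡ 34 (mod 55).
For any y ∈ ℤ_{55}, x = 34(y − 36) mod 55 satisfies ψ(x) = 34·34(y − 36) + 36 ≡ y (since 34·34 ≡ 1 mod 55). So every y has a preimage.
So ψ is surjective.
Since ψ is surjective, we compute ψ⁻¹(12): solve 34x + 36 ≡ 12 (mod 55), i.e. 34x ≡ 31 (mod 55).
Multiplying by 34⁻¹ = 34 gives x ≡ 34·31 = 1054 = 19·55 + 9 ≡ 9 (mod 55).
Check: ψ(9) = 34·9 + 36 = 342 = 6·55 + 12 ≡ 12 (mod 55).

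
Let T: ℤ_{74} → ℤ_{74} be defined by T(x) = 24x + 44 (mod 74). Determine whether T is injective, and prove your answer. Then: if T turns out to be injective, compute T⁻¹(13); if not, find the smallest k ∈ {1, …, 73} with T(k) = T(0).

37

We have gcd(24, 74) = 2 > 1. Taking s = 0 and t = 37: T(0) = 44 and T(37) = 24·37 + 44 = 932 ≡ 44 (mod 74).
So T(0) = T(37) while 0 ≠ 37, hence T is not injective.
Since T is not injective, we find the least positive k with T(k) = T(0): this means 24k ≡ 0 (mod 74), i.e. 74 ∣ 24k. Since gcd(24, 74) = 2, dividing through by 2 this holds exactly when 37 ∣ 12k, and as gcd(12, 37) = 1, exactly when 37 ∣ k.
The smallest positive such k is 37.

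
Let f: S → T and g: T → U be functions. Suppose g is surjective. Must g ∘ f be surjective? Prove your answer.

not surjective

No. Take S = {1}, T = U = {1, 2, 3, 4, 5}, f(1) = 1, and g = identity (surjective).
Then (g ∘ f)(1) = 1, and 5 ∈ U has no preimage under g ∘ f, so g ∘ f is not surjective.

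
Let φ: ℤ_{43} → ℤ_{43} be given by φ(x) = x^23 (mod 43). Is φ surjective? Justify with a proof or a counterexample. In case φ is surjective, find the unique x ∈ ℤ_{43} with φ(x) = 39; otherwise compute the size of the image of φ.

Since 43 is prime, the nonzero elements of ℤ_{43} form a cyclic group of order 42.
As gcd(23, 42) = 1, raising to the 23rd power is a bijection on this group: if s^23 ≡ t^23 then (st^{−1})^23 = 1, and the only element of order dividing gcd(23, 42) = 1 is 1, so s = t.
With φ(0) = 0 this makes φ injective on all of ℤ_{43}, hence bijective (finite equal-size domain and codomain). In particular φ is surjective.
Since φ is surjective, we find the preimage of 39. The inverse of x ↦ x^23 on (ℤ_{43})^× is x ↦ x^11, because 23·11 = 253 = 6·42 + 1 ≡ 1 (mod 42) and x^{42} = 1 for x ≠ 0 (Fermat). So φ⁻¹(39) = 39^11 mod 43.
Repeated squaring mod 43: 39^1 ≡ 39, 39^2 ≡ 39² = 1521 ≡ 16, 39^4 ≡ 16² = 256 ≡ 41, 39^8 ≡ 41² = 1681 ≡ 4. Since 11 = 8 + 2 + 1, 39^11 ≡ 4·16·39: 4·16 = 64 ≡ 21, then 21·39 = 819 ≡ 2. So 39^11 ≡ 2 (mod 43).
Hence φ⁻¹(39) = 2.

2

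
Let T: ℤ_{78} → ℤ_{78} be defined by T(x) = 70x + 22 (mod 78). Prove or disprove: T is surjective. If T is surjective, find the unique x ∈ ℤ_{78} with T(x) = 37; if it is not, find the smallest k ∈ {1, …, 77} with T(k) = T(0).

Since gcd(70, 78) = 2, we have 70x ≡ 0 (mod 2) for all x, so T(x) ≡ 0 (mod 2).
But 1 ≢ 0 (mod 2), so 1 ∈ ℤ_{78} has no preimage. Hence T is not surjective.
Since T is not surjective, we find the least positive k with T(k) = T(0): this means 70k ≡ 0 (mod 78), i.e. 78 ∣ 70k. Since gcd(70, 78) = 2, dividing through by 2 this holds exactly when 39 ∣ 35k, and as gcd(35, 39) = 1, exactly when 39 ∣ k.
The smallest positive such k is 39.

39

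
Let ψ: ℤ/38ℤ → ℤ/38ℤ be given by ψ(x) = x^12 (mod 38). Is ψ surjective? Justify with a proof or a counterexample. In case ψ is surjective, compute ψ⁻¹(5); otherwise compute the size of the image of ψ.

ψ(3): Repeated squaring mod 38: 3^1 ≡ 3, 3^2 ≡ 3² = 9, 3^4 ≡ 9² = 81 ≡ 5, 3^8 ≡ 5² = 25. Since 12 = 8 + 4, 3^12 ≡ 25·5: 25·5 = 125 ≡ 11. So 3^12 ≡ 11 (mod 38).
ψ(5): Repeated squaring mod 38: 5^1 ≡ 5, 5^2 ≡ 5² = 25, 5^4 ≡ 25² = 625 ≡ 17, 5^8 ≡ 17² = 289 ≡ 23. Since 12 = 8 + 4, 5^12 ≡ 23·17: 23·17 = 391 ≡ 11. So 5^12 ≡ 11 (mod 38).
So ψ(3) = ψ(5) = 11 while 3 ≠ 5, hence ψ is not injective.
A non-injective map from the 38-element set ℤ/38ℤ to itself takes at most 37 distinct values, so it cannot be surjective. Hence ψ is not surjective.
Since ψ is not surjective, we determine |image(ψ)|. Computing x^12 mod 38 for each x (by repeated squaring, reducing mod 38 at every step), the values ψ(0), ψ(1), …, ψ(37) are: 0, 1, 30, 11, 26, 11, 26, 1, 20, 7, 26, 1, 20, 7, 30, 7, 30, 11, 20, 19, 20, 11, 30, 7, 30, 7, 20, 1, 26, 7, 20, 1, 26, 11, 26, 11, 30, 1.
The distinct values are {0, 1, 7, 11, 19, 20, 26, 30}; there are 8 of them.

8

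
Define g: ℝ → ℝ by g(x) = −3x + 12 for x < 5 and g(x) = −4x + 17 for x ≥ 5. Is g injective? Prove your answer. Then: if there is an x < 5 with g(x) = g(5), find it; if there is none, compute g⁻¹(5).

7/3

Both pieces are strictly decreasing (slopes −3 and −4), so each is injective on its own interval.
The left piece maps (−∞, 5) onto (−3, ∞); the right piece maps [5, ∞) onto (−∞, −3].
These images are disjoint, so no value is attained by both pieces. So g is injective.
Because the two images are disjoint, no x < 5 has g(x) = g(5), so we compute g⁻¹(5): 5 lies in (−3, ∞), so solve −3x + 12 = 5: x = (5 − 12)/(−3) = 7/3.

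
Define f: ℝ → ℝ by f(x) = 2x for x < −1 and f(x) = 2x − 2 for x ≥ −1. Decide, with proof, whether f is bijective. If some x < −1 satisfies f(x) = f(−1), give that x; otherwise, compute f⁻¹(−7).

Both pieces are strictly increasing (slopes 2 and 2), so each is injective on its own interval.
The left piece maps (−∞, −1) onto (−∞, −2); the right piece maps [−1, ∞) onto [−4, ∞).
These images overlap. In particular f(−1) = −4 (right piece), and solving 2x = −4 on the left piece gives x = −2 < −1.
So f(−2) = f(−1) with −2 ≠ −1, and f is not injective, hence not bijective. This x = −2 is the requested value below −1.

-2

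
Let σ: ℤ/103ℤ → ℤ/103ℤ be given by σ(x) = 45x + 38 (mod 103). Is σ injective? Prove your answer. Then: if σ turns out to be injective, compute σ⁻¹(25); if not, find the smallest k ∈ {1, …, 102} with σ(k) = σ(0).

2

Suppose σ(s) = σ(t) in ℤ/103ℤ. Then 45s + 38 ≡ 45t + 38 (mod 103), therefore 45(s − t) ≡ 0 (mod 103).
Since gcd(45, 103) = 1, 45 is invertible modulo 103, so s − t ≡ 0 (mod 103), i.e. s = t.
So σ is injective.
We now compute 45⁻¹ mod 103 explicitly. Euclid's algorithm: 103 = 2·45 + 13, 45 = 3·13 + 6, 13 = 2·6 + 1; back-substituting gives 1 = 87·45 − 38·103, so 45⁻¹ ≡ 87 (mod 103).
Since σ is injective, we compute σ⁻¹(25): solve 45x + 38 ≡ 25 (mod 103), i.e. 45x ≡ 90 (mod 103).
Multiplying by 45⁻¹ = 87 gives x ≡ 87·90 = 7830 = 76·103 + 2 ≡ 2 (mod 103).
Check: σ(2) = 45·2 + 38 = 128 = 1·103 + 25 ≡ 25 (mod 103).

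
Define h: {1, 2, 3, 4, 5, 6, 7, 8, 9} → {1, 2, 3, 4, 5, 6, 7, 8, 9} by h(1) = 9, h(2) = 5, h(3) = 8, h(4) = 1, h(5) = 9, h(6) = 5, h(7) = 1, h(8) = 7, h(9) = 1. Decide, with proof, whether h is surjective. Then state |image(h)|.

5

No element maps to 2, so h is not surjective.
The image of h is {1, 5, 7, 8, 9}, which has 5 elements.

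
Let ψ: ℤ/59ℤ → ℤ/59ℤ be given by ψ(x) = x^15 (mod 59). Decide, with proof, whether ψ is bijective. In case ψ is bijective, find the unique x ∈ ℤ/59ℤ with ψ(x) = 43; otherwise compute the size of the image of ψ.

Since 59 is prime, the nonzero elements of ℤ/59ℤ form a cyclic group of order 58.
As gcd(15, 58) = 1, raising to the 15th power is a bijection on this group: if s^15 ≡ t^15 then (st^{−1})^15 = 1, and the only element of order dividing gcd(15, 58) = 1 is 1, so s = t.
With ψ(0) = 0 this makes ψ injective on all of ℤ/59ℤ, hence bijective (finite equal-size domain and codomain). In particular ψ is bijective.
Since ψ is bijective, we find the preimage of 43. The inverse of x ↦ x^15 on (ℤ/59ℤ)^× is x ↦ x^31, because 15·31 = 465 = 8·58 + 1 ≡ 1 (mod 58) and x^{58} = 1 for x ≠ 0 (Fermat). So ψ⁻¹(43) = 43^31 mod 59.
Repeated squaring mod 59: 43^1 ≡ 43, 43^2 ≡ 43² = 1849 ≡ 20, 43^4 ≡ 20² = 400 ≡ 46, 43^8 ≡ 46² = 2116 ≡ 51, 43^16 ≡ 51² = 2601 ≡ 5. Since 31 = 16 + 8 + 4 + 2 + 1, 43^31 ≡ 5·51·46·20·43: 5·51 = 255 ≡ 19, then 19·46 = 874 ≡ 48, then 48·20 = 960 ≡ 16, then 16·43 = 688 ≡ 39. So 43^31 ≡ 39 (mod 59).
Hence ψ⁻¹(43) = 39.

39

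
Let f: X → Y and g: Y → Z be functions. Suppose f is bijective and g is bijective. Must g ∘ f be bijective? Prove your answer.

Injectivity: if g(f(x_1)) = g(f(x_2)) then f(x_1) = f(x_2) (g injective) so x_1 = x_2 (f injective).
Surjectivity: for c ∈ Z pick b with g(b) = c, then a with f(a) = b; then (g ∘ f)(a) = c.
Thus g ∘ f is bijective.

bijective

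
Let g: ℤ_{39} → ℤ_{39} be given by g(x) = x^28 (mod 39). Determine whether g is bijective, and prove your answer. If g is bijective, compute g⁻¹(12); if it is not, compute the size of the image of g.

8

g(1) = 1^28 = 1.
g(5): Repeated squaring mod 39: 5^1 ≡ 5, 5^2 ≡ 5² = 25, 5^4 ≡ 25² = 625 ≡ 1, 5^8 ≡ 1² = 1, 5^16 ≡ 1² = 1. Since 28 = 16 + 8 + 4, 5^28 ≡ 1·1·1: 1·1 = 1, then 1·1 = 1. So 5^28 ≡ 1 (mod 39).
So g(1) = g(5) = 1 while 1 ≠ 5, thus g is not injective, hence not bijective.
Since g is not bijective, we determine |image(g)|. Computing x^28 mod 39 for each x (by repeated squaring, reducing mod 39 at every step), the values g(0), g(1), …, g(38) are: 0, 1, 16, 3, 22, 1, 9, 22, 1, 9, 16, 16, 27, 13, 1, 3, 16, 22, 27, 22, 22, 27, 22, 16, 3, 1, 13, 27, 16, 16, 9, 1, 22, 9, 1, 22, 3, 16, 1.
The distinct values are {0, 1, 3, 9, 13, 16, 22, 27}; there are 8 of them.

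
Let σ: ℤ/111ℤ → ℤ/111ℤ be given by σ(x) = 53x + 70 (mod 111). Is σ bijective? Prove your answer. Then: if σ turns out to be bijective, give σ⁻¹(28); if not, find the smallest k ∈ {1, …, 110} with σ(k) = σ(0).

39

If σ(a) = σ(b), then 53a ≡ 53b (mod 111). Because gcd(53, 111) = 1, we may cancel 53 to get a ≡ b (mod 111).
We now compute 53⁻¹ mod 111 explicitly. Euclid's algorithm: 111 = 2·53 + 5, 53 = 10·5 + 3, 5 = 1·3 + 2, 3 = 1·2 + 1; back-substituting gives 1 = 44·53 − 21·111, so 53⁻¹ ≡ 44 (mod 111).
For any y ∈ ℤ/111ℤ, x = 44(y − 70) mod 111 satisfies σ(x) = 53·44(y − 70) + 70 ≡ y (since 53·44 ≡ 1 mod 111). So every y has a preimage.
Thus σ is bijective.
Since σ is bijective, we find σ⁻¹(28): we need 53x ≡ 28 − 70 ≡ 69 (mod 111). Using 53⁻¹ = 44: x ≡ 44·69 = 3036 = 27·111 + 39, so x = 39.
Check: σ(39) = 53·39 + 70 = 2137 = 19·111 + 28 ≡ 28 (mod 111).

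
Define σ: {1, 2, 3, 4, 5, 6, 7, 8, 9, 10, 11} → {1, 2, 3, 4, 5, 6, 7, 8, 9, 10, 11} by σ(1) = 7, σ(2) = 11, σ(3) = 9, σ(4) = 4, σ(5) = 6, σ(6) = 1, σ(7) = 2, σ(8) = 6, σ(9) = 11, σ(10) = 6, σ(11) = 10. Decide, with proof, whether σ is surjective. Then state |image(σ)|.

No element maps to 3, so σ is not surjective.
The image of σ is {1, 2, 4, 6, 7, 9, 10, 11}, which has 8 elements.

8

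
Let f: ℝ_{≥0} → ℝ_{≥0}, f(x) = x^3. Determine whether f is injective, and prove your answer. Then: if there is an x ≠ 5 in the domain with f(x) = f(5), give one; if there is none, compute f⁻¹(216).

6

On ℝ_{≥0}, x ↦ x^3 is strictly increasing, so f(u) = f(v) forces u = v. Hence f is injective.
Since x ↦ x^3 is strictly increasing on ℝ_{≥0}, it is injective there, so no x ≠ 5 in the domain has f(x) = f(5). We therefore compute f⁻¹(216) = 216^{1/3} = 6 (indeed 6^3 = 216).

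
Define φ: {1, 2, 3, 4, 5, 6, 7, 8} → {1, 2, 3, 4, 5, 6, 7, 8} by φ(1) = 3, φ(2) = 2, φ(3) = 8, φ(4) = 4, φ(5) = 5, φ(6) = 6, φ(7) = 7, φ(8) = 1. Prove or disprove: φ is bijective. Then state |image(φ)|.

8

The values 3, 2, 8, 4, 5, 6, 7, 1 are a permutation of {1, 2, 3, 4, 5, 6, 7, 8}: each element appears exactly once.
So φ is injective and surjective, hence bijective.
The image of φ is {1, 2, 3, 4, 5, 6, 7, 8}, which has 8 elements.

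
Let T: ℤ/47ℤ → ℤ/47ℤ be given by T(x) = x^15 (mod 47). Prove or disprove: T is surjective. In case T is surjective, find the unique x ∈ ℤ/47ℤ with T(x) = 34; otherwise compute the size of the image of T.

4

Since 47 is prime, the nonzero elements of ℤ/47ℤ form a cyclic group of order 46.
As gcd(15, 46) = 1, raising to the 15th power is a bijection on this group: if u^15 ≡ v^15 then (uv^{−1})^15 = 1, and the only element of order dividing gcd(15, 46) = 1 is 1, so u = v.
With T(0) = 0 this makes T injective on all of ℤ/47ℤ, hence bijective (finite equal-size domain and codomain). In particular T is surjective.
Since T is surjective, we find the preimage of 34. The inverse of x ↦ x^15 on (ℤ/47ℤ)^× is x ↦ x^43, because 15·43 = 645 = 14·46 + 1 ≡ 1 (mod 46) and x^{46} = 1 for x ≠ 0 (Fermat). So T⁻¹(34) = 34^43 mod 47.
Repeated squaring mod 47: 34^1 ≡ 34, 34^2 ≡ 34² = 1156 ≡ 28, 34^4 ≡ 28² = 784 ≡ 32, 34^8 ≡ 32² = 1024 ≡ 37, 34^16 ≡ 37² = 1369 ≡ 6, 34^32 ≡ 6² = 36. Since 43 = 32 + 8 + 2 + 1, 34^43 ≡ 36·37·28·34: 36·37 = 1332 ≡ 16, then 16·28 = 448 ≡ 25, then 25·34 = 850 ≡ 4. So 34^43 ≡ 4 (mod 47).
Hence T⁻¹(34) = 4.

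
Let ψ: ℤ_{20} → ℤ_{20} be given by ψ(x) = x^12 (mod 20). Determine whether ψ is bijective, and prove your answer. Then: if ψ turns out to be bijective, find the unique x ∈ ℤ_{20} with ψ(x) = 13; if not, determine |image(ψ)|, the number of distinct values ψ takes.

4

ψ(1) = 1^12 = 1.
ψ(3): Repeated squaring mod 20: 3^1 ≡ 3, 3^2 ≡ 3² = 9, 3^4 ≡ 9² = 81 ≡ 1, 3^8 ≡ 1² = 1. Since 12 = 8 + 4, 3^12 ≡ 1·1: 1·1 = 1. So 3^12 ≡ 1 (mod 20).
So ψ(1) = ψ(3) = 1 while 1 ≠ 3, therefore ψ is not injective, hence not bijective.
Since ψ is not bijective, we determine |image(ψ)|. Computing x^12 mod 20 for each x (by repeated squaring, reducing mod 20 at every step), the values ψ(0), ψ(1), …, ψ(19) are: 0, 1, 16, 1, 16, 5, 16, 1, 16, 1, 0, 1, 16, 1, 16, 5, 16, 1, 16, 1.
The distinct values are {0, 1, 5, 16}; there are 4 of them.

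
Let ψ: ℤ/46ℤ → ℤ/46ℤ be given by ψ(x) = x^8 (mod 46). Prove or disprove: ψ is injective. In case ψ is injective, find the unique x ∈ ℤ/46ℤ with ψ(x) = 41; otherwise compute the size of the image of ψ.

24

ψ(22): Repeated squaring mod 46: 22^1 ≡ 22, 22^2 ≡ 22² = 484 ≡ 24, 22^4 ≡ 24² = 576 ≡ 24, 22^8 ≡ 24² = 576 ≡ 24. So 22^8 ≡ 24 (mod 46).
ψ(24): Repeated squaring mod 46: 24^1 ≡ 24, 24^2 ≡ 24² = 576 ≡ 24, 24^4 ≡ 24² = 576 ≡ 24, 24^8 ≡ 24² = 576 ≡ 24. So 24^8 ≡ 24 (mod 46).
So ψ(22) = ψ(24) = 24 while 22 ≠ 24, thus ψ is not injective.
Since ψ is not injective, we determine |image(ψ)|. Computing x^8 mod 46 for each x (by repeated squaring, reducing mod 46 at every step), the values ψ(0), ψ(1), …, ψ(45) are: 0, 1, 26, 29, 32, 39, 18, 35, 4, 13, 2, 31, 8, 25, 36, 27, 12, 41, 16, 9, 6, 3, 24, 23, 24, 3, 6, 9, 16, 41, 12, 27, 36, 25, 8, 31, 2, 13, 4, 35, 18, 39, 32, 29, 26, 1.
The distinct values are {0, 1, 2, 3, 4, 6, 8, 9, 12, 13, 16, 18, 23, 24, 25, 26, 27, 29, 31, 32, 35, 36, 39, 41}; there are 24 of them.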